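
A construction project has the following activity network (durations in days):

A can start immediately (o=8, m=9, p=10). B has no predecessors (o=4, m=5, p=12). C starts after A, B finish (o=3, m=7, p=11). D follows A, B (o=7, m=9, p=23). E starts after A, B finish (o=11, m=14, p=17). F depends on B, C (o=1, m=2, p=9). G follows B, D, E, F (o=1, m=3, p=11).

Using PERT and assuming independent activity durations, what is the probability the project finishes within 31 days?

0.979

te_A = (8 + 4·9 + 10)/6 = 54/6 = 9; σ²_A = ((10−8)/6)² = 0.111
te_B = (4 + 4·5 + 12)/6 = 36/6 = 6; σ²_B = ((12−4)/6)² = 1.778
te_C = (3 + 4·7 + 11)/6 = 42/6 = 7; σ²_C = ((11−3)/6)² = 1.778
te_D = (7 + 4·9 + 23)/6 = 66/6 = 11; σ²_D = ((23−7)/6)² = 7.111
te_E = (11 + 4·14 + 17)/6 = 84/6 = 14; σ²_E = ((17−11)/6)² = 1.000
te_F = (1 + 4·2 + 9)/6 = 18/6 = 3; σ²_F = ((9−1)/6)² = 1.778
te_G = (1 + 4·3 + 11)/6 = 24/6 = 4; σ²_G = ((11−1)/6)² = 2.778

Forward pass:
ES_A = 0; EF_A = 9
ES_B = 0; EF_B = 6
ES_C = max(EF_A=9, EF_B=6) = 9; EF_C = 9+7 = 16
ES_D = max(EF_A=9, EF_B=6) = 9; EF_D = 9+11 = 20
ES_E = max(EF_A=9, EF_B=6) = 9; EF_E = 9+14 = 23
ES_F = max(EF_B=6, EF_C=16) = 16; EF_F = 16+3 = 19
ES_G = max(EF_B=6, EF_D=20, EF_E=23, EF_F=19) = 23; EF_G = 23+4 = 27
Expected project duration μ = 27 days. Critical path: A → E → G.

Variance along critical path = 0.111 + 1.000 + 2.778 = 3.889; σ = √3.889 = 1.972 days.
Z = (31 − 27) / 1.972 = 2.028
P(T ≤ 31) = Φ(2.028) ≈ 0.979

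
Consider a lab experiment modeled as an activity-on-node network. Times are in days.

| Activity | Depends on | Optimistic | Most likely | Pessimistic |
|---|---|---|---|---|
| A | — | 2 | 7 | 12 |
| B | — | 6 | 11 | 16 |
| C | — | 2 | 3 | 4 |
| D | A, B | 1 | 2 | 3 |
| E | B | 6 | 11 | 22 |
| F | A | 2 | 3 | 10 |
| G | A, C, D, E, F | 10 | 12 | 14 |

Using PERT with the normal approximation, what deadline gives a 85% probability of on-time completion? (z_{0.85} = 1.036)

te_A = (2 + 4·7 + 12)/6 = 42/6 = 7; σ²_A = ((12−2)/6)² = 2.778
te_B = (6 + 4·11 + 16)/6 = 66/6 = 11; σ²_B = ((16−6)/6)² = 2.778
te_C = (2 + 4·3 + 4)/6 = 18/6 = 3; σ²_C = ((4−2)/6)² = 0.111
te_D = (1 + 4·2 + 3)/6 = 12/6 = 2; σ²_D = ((3−1)/6)² = 0.111
te_E = (6 + 4·11 + 22)/6 = 72/6 = 12; σ²_E = ((22−6)/6)² = 7.111
te_F = (2 + 4·3 + 10)/6 = 24/6 = 4; σ²_F = ((10−2)/6)² = 1.778
te_G = (10 + 4·12 + 14)/6 = 72/6 = 12; σ²_G = ((14−10)/6)² = 0.444

Forward pass:
ES_A = 0; EF_A = 7
ES_B = 0; EF_B = 11
ES_C = 0; EF_C = 3
ES_D = max(EF_A=7, EF_B=11) = 11; EF_D = 11+2 = 13
ES_E = 11; EF_E = 11+12 = 23
ES_F = 7; EF_F = 7+4 = 11
ES_G = max(EF_A=7, EF_C=3, EF_D=13, EF_E=23, EF_F=11) = 23; EF_G = 23+12 = 35
Expected project duration μ = 35 days. Critical path: B → E → G.

Variance along critical path = 2.778 + 7.111 + 0.444 = 10.333; σ = 3.215 days.
D = μ + z·σ = 35 + 1.036·3.215 = 38.3 days

38.3 days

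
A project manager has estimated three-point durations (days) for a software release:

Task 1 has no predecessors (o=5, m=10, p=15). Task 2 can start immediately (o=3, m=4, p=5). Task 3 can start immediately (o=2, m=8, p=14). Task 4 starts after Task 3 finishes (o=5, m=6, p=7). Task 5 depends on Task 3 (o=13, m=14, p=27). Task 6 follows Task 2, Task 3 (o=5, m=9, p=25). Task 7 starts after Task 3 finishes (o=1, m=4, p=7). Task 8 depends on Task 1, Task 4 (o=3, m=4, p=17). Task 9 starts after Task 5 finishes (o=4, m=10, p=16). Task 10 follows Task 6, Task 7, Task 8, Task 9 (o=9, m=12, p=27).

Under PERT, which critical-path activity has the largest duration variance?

Task 10

te_Task 1 = (5 + 4·10 + 15)/6 = 60/6 = 10; σ²_Task 1 = ((15−5)/6)² = 2.778
te_Task 2 = (3 + 4·4 + 5)/6 = 24/6 = 4; σ²_Task 2 = ((5−3)/6)² = 0.111
te_Task 3 = (2 + 4·8 + 14)/6 = 48/6 = 8; σ²_Task 3 = ((14−2)/6)² = 4.000
te_Task 4 = (5 + 4·6 + 7)/6 = 36/6 = 6; σ²_Task 4 = ((7−5)/6)² = 0.111
te_Task 5 = (13 + 4·14 + 27)/6 = 96/6 = 16; σ²_Task 5 = ((27−13)/6)² = 5.444
te_Task 6 = (5 + 4·9 + 25)/6 = 66/6 = 11; σ²_Task 6 = ((25−5)/6)² = 11.111
te_Task 7 = (1 + 4·4 + 7)/6 = 24/6 = 4; σ²_Task 7 = ((7−1)/6)² = 1.000
te_Task 8 = (3 + 4·4 + 17)/6 = 36/6 = 6; σ²_Task 8 = ((17−3)/6)² = 5.444
te_Task 9 = (4 + 4·10 + 16)/6 = 60/6 = 10; σ²_Task 9 = ((16−4)/6)² = 4.000
te_Task 10 = (9 + 4·12 + 27)/6 = 84/6 = 14; σ²_Task 10 = ((27−9)/6)² = 9.000

Forward pass:
ES_Task 1 = 0; EF_Task 1 = 10
ES_Task 2 = 0; EF_Task 2 = 4
ES_Task 3 = 0; EF_Task 3 = 8
ES_Task 4 = 8; EF_Task 4 = 8+6 = 14
ES_Task 5 = 8; EF_Task 5 = 8+16 = 24
ES_Task 6 = max(EF_Task 2=4, EF_Task 3=8) = 8; EF_Task 6 = 8+11 = 19
ES_Task 7 = 8; EF_Task 7 = 8+4 = 12
ES_Task 8 = max(EF_Task 1=10, EF_Task 4=14) = 14; EF_Task 8 = 14+6 = 20
ES_Task 9 = 24; EF_Task 9 = 24+10 = 34
ES_Task 10 = max(EF_Task 6=19, EF_Task 7=12, EF_Task 8=20, EF_Task 9=34) = 34; EF_Task 10 = 34+14 = 48
Expected project duration μ = 48 days. Critical path: Task 3 → Task 5 → Task 9 → Task 10.

Variances on critical path: σ²_Task 3=4.000, σ²_Task 5=5.444, σ²_Task 9=4.000, σ²_Task 10=9.000.
Largest is σ²_Task 10 = 9.000.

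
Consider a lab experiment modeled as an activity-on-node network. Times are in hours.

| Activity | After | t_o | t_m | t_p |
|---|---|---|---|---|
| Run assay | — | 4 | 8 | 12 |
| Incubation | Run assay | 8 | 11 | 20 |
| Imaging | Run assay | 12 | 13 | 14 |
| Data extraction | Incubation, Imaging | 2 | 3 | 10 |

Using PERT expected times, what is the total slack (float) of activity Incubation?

1 hours

te_Run assay = (4 + 4·8 + 12)/6 = 48/6 = 8
te_Incubation = (8 + 4·11 + 20)/6 = 72/6 = 12
te_Imaging = (12 + 4·13 + 14)/6 = 78/6 = 13
te_Data extraction = (2 + 4·3 + 10)/6 = 24/6 = 4

Forward pass:
ES_Run assay = 0; EF_Run assay = 8
ES_Incubation = 8; EF_Incubation = 8+12 = 20
ES_Imaging = 8; EF_Imaging = 8+13 = 21
ES_Data extraction = max(EF_Incubation=20, EF_Imaging=21) = 21; EF_Data extraction = 21+4 = 25
Expected project duration μ = 25 hours. Critical path: Run assay → Imaging → Data extraction.

Backward pass:
LF_Data extraction = 25; LS_Data extraction = 25−4 = 21
LF_Imaging = LS_Data extraction = 21; LS_Imaging = 21−13 = 8
LF_Incubation = LS_Data extraction = 21; LS_Incubation = 21−12 = 9
LF_Run assay = min(LS_Incubation=9, LS_Imaging=8) = 8; LS_Run assay = 8−8 = 0
Slack_Incubation = LS_Incubation − ES_Incubation = 9 − 8 = 1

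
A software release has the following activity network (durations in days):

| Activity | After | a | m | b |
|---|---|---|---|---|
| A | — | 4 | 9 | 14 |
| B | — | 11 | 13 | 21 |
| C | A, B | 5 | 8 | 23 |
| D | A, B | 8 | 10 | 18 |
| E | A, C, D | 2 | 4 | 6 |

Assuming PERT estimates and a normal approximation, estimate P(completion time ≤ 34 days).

te_A = (4 + 4·9 + 14)/6 = 54/6 = 9; σ²_A = ((14−4)/6)² = 2.778
te_B = (11 + 4·13 + 21)/6 = 84/6 = 14; σ²_B = ((21−11)/6)² = 2.778
te_C = (5 + 4·8 + 23)/6 = 60/6 = 10; σ²_C = ((23−5)/6)² = 9.000
te_D = (8 + 4·10 + 18)/6 = 66/6 = 11; σ²_D = ((18−8)/6)² = 2.778
te_E = (2 + 4·4 + 6)/6 = 24/6 = 4; σ²_E = ((6−2)/6)² = 0.444

Forward pass:
ES_A = 0; EF_A = 9
ES_B = 0; EF_B = 14
ES_C = max(EF_A=9, EF_B=14) = 14; EF_C = 14+10 = 24
ES_D = max(EF_A=9, EF_B=14) = 14; EF_D = 14+11 = 25
ES_E = max(EF_A=9, EF_C=24, EF_D=25) = 25; EF_E = 25+4 = 29
Expected project duration μ = 29 days. Critical path: B → D → E.

Variance along critical path = 2.778 + 2.778 + 0.444 = 6.000; σ = √6.000 = 2.449 days.
Z = (34 − 29) / 2.449 = 2.041
P(T ≤ 34) = Φ(2.041) ≈ 0.979

0.979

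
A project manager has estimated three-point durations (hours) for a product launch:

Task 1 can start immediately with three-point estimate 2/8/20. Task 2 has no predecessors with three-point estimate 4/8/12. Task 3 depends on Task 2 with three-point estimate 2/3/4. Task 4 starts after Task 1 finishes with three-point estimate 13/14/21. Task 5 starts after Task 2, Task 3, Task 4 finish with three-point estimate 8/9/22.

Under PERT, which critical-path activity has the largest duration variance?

Task 1

te_Task 1 = (2 + 4·8 + 20)/6 = 54/6 = 9; σ²_Task 1 = ((20−2)/6)² = 9.000
te_Task 2 = (4 + 4·8 + 12)/6 = 48/6 = 8; σ²_Task 2 = ((12−4)/6)² = 1.778
te_Task 3 = (2 + 4·3 + 4)/6 = 18/6 = 3; σ²_Task 3 = ((4−2)/6)² = 0.111
te_Task 4 = (13 + 4·14 + 21)/6 = 90/6 = 15; σ²_Task 4 = ((21−13)/6)² = 1.778
te_Task 5 = (8 + 4·9 + 22)/6 = 66/6 = 11; σ²_Task 5 = ((22−8)/6)² = 5.444

Forward pass:
ES_Task 1 = 0; EF_Task 1 = 9
ES_Task 2 = 0; EF_Task 2 = 8
ES_Task 3 = 8; EF_Task 3 = 8+3 = 11
ES_Task 4 = 9; EF_Task 4 = 9+15 = 24
ES_Task 5 = max(EF_Task 2=8, EF_Task 3=11, EF_Task 4=24) = 24; EF_Task 5 = 24+11 = 35
Expected project duration μ = 35 hours. Critical path: Task 1 → Task 4 → Task 5.

Variances on critical path: σ²_Task 1=9.000, σ²_Task 4=1.778, σ²_Task 5=5.444.
Largest is σ²_Task 1 = 9.000.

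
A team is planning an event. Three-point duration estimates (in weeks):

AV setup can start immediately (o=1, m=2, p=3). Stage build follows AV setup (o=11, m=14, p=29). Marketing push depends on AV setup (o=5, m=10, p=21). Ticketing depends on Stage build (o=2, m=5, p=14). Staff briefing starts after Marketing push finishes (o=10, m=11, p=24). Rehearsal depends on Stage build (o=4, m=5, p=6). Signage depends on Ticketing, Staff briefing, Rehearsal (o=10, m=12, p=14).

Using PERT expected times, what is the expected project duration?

38 weeks

te_AV setup = (1 + 4·2 + 3)/6 = 12/6 = 2
te_Stage build = (11 + 4·14 + 29)/6 = 96/6 = 16
te_Marketing push = (5 + 4·10 + 21)/6 = 66/6 = 11
te_Ticketing = (2 + 4·5 + 14)/6 = 36/6 = 6
te_Staff briefing = (10 + 4·11 + 24)/6 = 78/6 = 13
te_Rehearsal = (4 + 4·5 + 6)/6 = 30/6 = 5
te_Signage = (10 + 4·12 + 14)/6 = 72/6 = 12

Forward pass:
ES_AV setup = 0; EF_AV setup = 2
ES_Stage build = 2; EF_Stage build = 2+16 = 18
ES_Marketing push = 2; EF_Marketing push = 2+11 = 13
ES_Ticketing = 18; EF_Ticketing = 18+6 = 24
ES_Staff briefing = 13; EF_Staff briefing = 13+13 = 26
ES_Rehearsal = 18; EF_Rehearsal = 18+5 = 23
ES_Signage = max(EF_Ticketing=24, EF_Staff briefing=26, EF_Rehearsal=23) = 26; EF_Signage = 26+12 = 38
Expected project duration μ = 38 weeks. Critical path: AV setup → Marketing push → Staff briefing → Signage.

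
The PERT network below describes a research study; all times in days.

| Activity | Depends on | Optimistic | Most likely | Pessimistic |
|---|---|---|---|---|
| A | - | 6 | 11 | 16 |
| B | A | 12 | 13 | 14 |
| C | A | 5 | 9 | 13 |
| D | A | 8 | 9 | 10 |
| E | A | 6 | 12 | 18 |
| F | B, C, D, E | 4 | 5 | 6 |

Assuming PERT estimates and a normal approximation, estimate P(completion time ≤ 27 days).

te_A = (6 + 4·11 + 16)/6 = 66/6 = 11; σ²_A = ((16−6)/6)² = 2.778
te_B = (12 + 4·13 + 14)/6 = 78/6 = 13; σ²_B = ((14−12)/6)² = 0.111
te_C = (5 + 4·9 + 13)/6 = 54/6 = 9; σ²_C = ((13−5)/6)² = 1.778
te_D = (8 + 4·9 + 10)/6 = 54/6 = 9; σ²_D = ((10−8)/6)² = 0.111
te_E = (6 + 4·12 + 18)/6 = 72/6 = 12; σ²_E = ((18−6)/6)² = 4.000
te_F = (4 + 4·5 + 6)/6 = 30/6 = 5; σ²_F = ((6−4)/6)² = 0.111

Forward pass:
ES_A = 0; EF_A = 11
ES_B = 11; EF_B = 11+13 = 24
ES_C = 11; EF_C = 11+9 = 20
ES_D = 11; EF_D = 11+9 = 20
ES_E = 11; EF_E = 11+12 = 23
ES_F = max(EF_B=24, EF_C=20, EF_D=20, EF_E=23) = 24; EF_F = 24+5 = 29
Expected project duration μ = 29 days. Critical path: A → B → F.

Variance along critical path = 2.778 + 0.111 + 0.111 = 3.000; σ = √3.000 = 1.732 days.
Z = (27 − 29) / 1.732 = -1.155
P(T ≤ 27) = Φ(-1.155) ≈ 0.124

0.124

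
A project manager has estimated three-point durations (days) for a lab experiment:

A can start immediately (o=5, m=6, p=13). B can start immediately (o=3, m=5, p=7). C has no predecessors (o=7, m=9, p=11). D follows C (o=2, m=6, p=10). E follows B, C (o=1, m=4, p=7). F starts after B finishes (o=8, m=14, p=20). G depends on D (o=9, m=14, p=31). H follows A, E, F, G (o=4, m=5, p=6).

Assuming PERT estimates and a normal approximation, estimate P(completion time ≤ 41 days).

0.896

te_A = (5 + 4·6 + 13)/6 = 42/6 = 7; σ²_A = ((13−5)/6)² = 1.778
te_B = (3 + 4·5 + 7)/6 = 30/6 = 5; σ²_B = ((7−3)/6)² = 0.444
te_C = (7 + 4·9 + 11)/6 = 54/6 = 9; σ²_C = ((11−7)/6)² = 0.444
te_D = (2 + 4·6 + 10)/6 = 36/6 = 6; σ²_D = ((10−2)/6)² = 1.778
te_E = (1 + 4·4 + 7)/6 = 24/6 = 4; σ²_E = ((7−1)/6)² = 1.000
te_F = (8 + 4·14 + 20)/6 = 84/6 = 14; σ²_F = ((20−8)/6)² = 4.000
te_G = (9 + 4·14 + 31)/6 = 96/6 = 16; σ²_G = ((31−9)/6)² = 13.444
te_H = (4 + 4·5 + 6)/6 = 30/6 = 5; σ²_H = ((6−4)/6)² = 0.111

Forward pass:
ES_A = 0; EF_A = 7
ES_B = 0; EF_B = 5
ES_C = 0; EF_C = 9
ES_D = 9; EF_D = 9+6 = 15
ES_E = max(EF_B=5, EF_C=9) = 9; EF_E = 9+4 = 13
ES_F = 5; EF_F = 5+14 = 19
ES_G = 15; EF_G = 15+16 = 31
ES_H = max(EF_A=7, EF_E=13, EF_F=19, EF_G=31) = 31; EF_H = 31+5 = 36
Expected project duration μ = 36 days. Critical path: C → D → G → H.

Variance along critical path = 0.444 + 1.778 + 13.444 + 0.111 = 15.778; σ = √15.778 = 3.972 days.
Z = (41 − 36) / 3.972 = 1.259
P(T ≤ 41) = Φ(1.259) ≈ 0.896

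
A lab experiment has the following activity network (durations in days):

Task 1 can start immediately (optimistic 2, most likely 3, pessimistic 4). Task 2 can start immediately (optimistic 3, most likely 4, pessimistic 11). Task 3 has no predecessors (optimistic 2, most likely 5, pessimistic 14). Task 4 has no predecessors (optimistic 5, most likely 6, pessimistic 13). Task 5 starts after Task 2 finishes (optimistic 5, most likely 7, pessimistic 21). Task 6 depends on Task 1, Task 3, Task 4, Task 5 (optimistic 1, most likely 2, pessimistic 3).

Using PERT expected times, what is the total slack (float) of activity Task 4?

7 days

te_Task 1 = (2 + 4·3 + 4)/6 = 18/6 = 3
te_Task 2 = (3 + 4·4 + 11)/6 = 30/6 = 5
te_Task 3 = (2 + 4·5 + 14)/6 = 36/6 = 6
te_Task 4 = (5 + 4·6 + 13)/6 = 42/6 = 7
te_Task 5 = (5 + 4·7 + 21)/6 = 54/6 = 9
te_Task 6 = (1 + 4·2 + 3)/6 = 12/6 = 2

Forward pass:
ES_Task 1 = 0; EF_Task 1 = 3
ES_Task 2 = 0; EF_Task 2 = 5
ES_Task 3 = 0; EF_Task 3 = 6
ES_Task 4 = 0; EF_Task 4 = 7
ES_Task 5 = 5; EF_Task 5 = 5+9 = 14
ES_Task 6 = max(EF_Task 1=3, EF_Task 3=6, EF_Task 4=7, EF_Task 5=14) = 14; EF_Task 6 = 14+2 = 16
Expected project duration μ = 16 days. Critical path: Task 2 → Task 5 → Task 6.

Backward pass:
LF_Task 6 = 16; LS_Task 6 = 16−2 = 14
LF_Task 5 = LS_Task 6 = 14; LS_Task 5 = 14−9 = 5
LF_Task 4 = LS_Task 6 = 14; LS_Task 4 = 14−7 = 7
LF_Task 3 = LS_Task 6 = 14; LS_Task 3 = 14−6 = 8
LF_Task 2 = LS_Task 5 = 5; LS_Task 2 = 5−5 = 0
LF_Task 1 = LS_Task 6 = 14; LS_Task 1 = 14−3 = 11
Slack_Task 4 = LS_Task 4 − ES_Task 4 = 7 − 0 = 7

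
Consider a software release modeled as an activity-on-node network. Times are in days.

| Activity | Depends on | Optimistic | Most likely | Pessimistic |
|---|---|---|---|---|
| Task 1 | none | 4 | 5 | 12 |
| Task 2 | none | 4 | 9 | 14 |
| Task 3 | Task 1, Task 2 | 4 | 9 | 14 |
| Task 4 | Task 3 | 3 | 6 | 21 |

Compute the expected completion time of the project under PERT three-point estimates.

26 days

te_Task 1 = (4 + 4·5 + 12)/6 = 36/6 = 6
te_Task 2 = (4 + 4·9 + 14)/6 = 54/6 = 9
te_Task 3 = (4 + 4·9 + 14)/6 = 54/6 = 9
te_Task 4 = (3 + 4·6 + 21)/6 = 48/6 = 8

Forward pass:
ES_Task 1 = 0; EF_Task 1 = 6
ES_Task 2 = 0; EF_Task 2 = 9
ES_Task 3 = max(EF_Task 1=6, EF_Task 2=9) = 9; EF_Task 3 = 9+9 = 18
ES_Task 4 = 18; EF_Task 4 = 18+8 = 26
Expected project duration μ = 26 days. Critical path: Task 2 → Task 3 → Task 4.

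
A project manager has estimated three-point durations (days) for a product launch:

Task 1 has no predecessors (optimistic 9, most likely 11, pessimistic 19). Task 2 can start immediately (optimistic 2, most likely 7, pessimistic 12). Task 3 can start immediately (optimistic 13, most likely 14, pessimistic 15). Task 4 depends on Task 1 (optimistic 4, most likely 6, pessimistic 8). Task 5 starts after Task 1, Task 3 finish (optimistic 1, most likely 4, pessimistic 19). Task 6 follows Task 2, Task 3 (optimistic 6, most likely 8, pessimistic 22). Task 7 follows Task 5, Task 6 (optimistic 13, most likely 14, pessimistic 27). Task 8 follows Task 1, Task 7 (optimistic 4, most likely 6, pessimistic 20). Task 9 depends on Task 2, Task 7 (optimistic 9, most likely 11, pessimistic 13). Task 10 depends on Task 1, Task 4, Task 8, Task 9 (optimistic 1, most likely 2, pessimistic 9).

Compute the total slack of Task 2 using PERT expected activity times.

7 days

te_Task 1 = (9 + 4·11 + 19)/6 = 72/6 = 12
te_Task 2 = (2 + 4·7 + 12)/6 = 42/6 = 7
te_Task 3 = (13 + 4·14 + 15)/6 = 84/6 = 14
te_Task 4 = (4 + 4·6 + 8)/6 = 36/6 = 6
te_Task 5 = (1 + 4·4 + 19)/6 = 36/6 = 6
te_Task 6 = (6 + 4·8 + 22)/6 = 60/6 = 10
te_Task 7 = (13 + 4·14 + 27)/6 = 96/6 = 16
te_Task 8 = (4 + 4·6 + 20)/6 = 48/6 = 8
te_Task 9 = (9 + 4·11 + 13)/6 = 66/6 = 11
te_Task 10 = (1 + 4·2 + 9)/6 = 18/6 = 3

Forward pass:
ES_Task 1 = 0; EF_Task 1 = 12
ES_Task 2 = 0; EF_Task 2 = 7
ES_Task 3 = 0; EF_Task 3 = 14
ES_Task 4 = 12; EF_Task 4 = 12+6 = 18
ES_Task 5 = max(EF_Task 1=12, EF_Task 3=14) = 14; EF_Task 5 = 14+6 = 20
ES_Task 6 = max(EF_Task 2=7, EF_Task 3=14) = 14; EF_Task 6 = 14+10 = 24
ES_Task 7 = max(EF_Task 5=20, EF_Task 6=24) = 24; EF_Task 7 = 24+16 = 40
ES_Task 8 = max(EF_Task 1=12, EF_Task 7=40) = 40; EF_Task 8 = 40+8 = 48
ES_Task 9 = max(EF_Task 2=7, EF_Task 7=40) = 40; EF_Task 9 = 40+11 = 51
ES_Task 10 = max(EF_Task 1=12, EF_Task 4=18, EF_Task 8=48, EF_Task 9=51) = 51; EF_Task 10 = 51+3 = 54
Expected project duration μ = 54 days. Critical path: Task 3 → Task 6 → Task 7 → Task 9 → Task 10.

Backward pass:
LF_Task 10 = 54; LS_Task 10 = 54−3 = 51
LF_Task 9 = LS_Task 10 = 51; LS_Task 9 = 51−11 = 40
LF_Task 8 = LS_Task 10 = 51; LS_Task 8 = 51−8 = 43
LF_Task 7 = min(LS_Task 8=43, LS_Task 9=40) = 40; LS_Task 7 = 40−16 = 24
LF_Task 6 = LS_Task 7 = 24; LS_Task 6 = 24−10 = 14
LF_Task 5 = LS_Task 7 = 24; LS_Task 5 = 24−6 = 18
LF_Task 4 = LS_Task 10 = 51; LS_Task 4 = 51−6 = 45
LF_Task 3 = min(LS_Task 5=18, LS_Task 6=14) = 14; LS_Task 3 = 14−14 = 0
LF_Task 2 = min(LS_Task 6=14, LS_Task 9=40) = 14; LS_Task 2 = 14−7 = 7
LF_Task 1 = min(LS_Task 4=45, LS_Task 5=18, LS_Task 8=43, LS_Task 10=51) = 18; LS_Task 1 = 18−12 = 6
Slack_Task 2 = LS_Task 2 − ES_Task 2 = 7 − 0 = 7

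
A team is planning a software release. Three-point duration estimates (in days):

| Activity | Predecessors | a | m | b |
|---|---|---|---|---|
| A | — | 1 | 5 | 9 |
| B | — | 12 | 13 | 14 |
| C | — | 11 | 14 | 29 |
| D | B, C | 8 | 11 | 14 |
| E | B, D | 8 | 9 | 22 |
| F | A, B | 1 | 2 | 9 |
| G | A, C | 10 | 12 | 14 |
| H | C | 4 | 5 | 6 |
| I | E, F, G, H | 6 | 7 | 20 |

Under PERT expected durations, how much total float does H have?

17 days

te_A = (1 + 4·5 + 9)/6 = 30/6 = 5
te_B = (12 + 4·13 + 14)/6 = 78/6 = 13
te_C = (11 + 4·14 + 29)/6 = 96/6 = 16
te_D = (8 + 4·11 + 14)/6 = 66/6 = 11
te_E = (8 + 4·9 + 22)/6 = 66/6 = 11
te_F = (1 + 4·2 + 9)/6 = 18/6 = 3
te_G = (10 + 4·12 + 14)/6 = 72/6 = 12
te_H = (4 + 4·5 + 6)/6 = 30/6 = 5
te_I = (6 + 4·7 + 20)/6 = 54/6 = 9

Forward pass:
ES_A = 0; EF_A = 5
ES_B = 0; EF_B = 13
ES_C = 0; EF_C = 16
ES_D = max(EF_B=13, EF_C=16) = 16; EF_D = 16+11 = 27
ES_E = max(EF_B=13, EF_D=27) = 27; EF_E = 27+11 = 38
ES_F = max(EF_A=5, EF_B=13) = 13; EF_F = 13+3 = 16
ES_G = max(EF_A=5, EF_C=16) = 16; EF_G = 16+12 = 28
ES_H = 16; EF_H = 16+5 = 21
ES_I = max(EF_E=38, EF_F=16, EF_G=28, EF_H=21) = 38; EF_I = 38+9 = 47
Expected project duration μ = 47 days. Critical path: C → D → E → I.

Backward pass:
LF_I = 47; LS_I = 47−9 = 38
LF_H = LS_I = 38; LS_H = 38−5 = 33
LF_G = LS_I = 38; LS_G = 38−12 = 26
LF_F = LS_I = 38; LS_F = 38−3 = 35
LF_E = LS_I = 38; LS_E = 38−11 = 27
LF_D = LS_E = 27; LS_D = 27−11 = 16
LF_C = min(LS_D=16, LS_G=26, LS_H=33) = 16; LS_C = 16−16 = 0
LF_B = min(LS_D=16, LS_E=27, LS_F=35) = 16; LS_B = 16−13 = 3
LF_A = min(LS_F=35, LS_G=26) = 26; LS_A = 26−5 = 21
Slack_H = LS_H − ES_H = 33 − 16 = 17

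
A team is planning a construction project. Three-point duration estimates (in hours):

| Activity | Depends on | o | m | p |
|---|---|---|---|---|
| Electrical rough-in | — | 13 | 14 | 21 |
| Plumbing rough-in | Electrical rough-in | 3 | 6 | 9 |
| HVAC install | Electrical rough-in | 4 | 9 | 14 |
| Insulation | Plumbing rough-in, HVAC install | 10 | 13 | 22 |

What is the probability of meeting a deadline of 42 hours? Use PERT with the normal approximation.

0.914

te_Electrical rough-in = (13 + 4·14 + 21)/6 = 90/6 = 15; σ²_Electrical rough-in = ((21−13)/6)² = 1.778
te_Plumbing rough-in = (3 + 4·6 + 9)/6 = 36/6 = 6; σ²_Plumbing rough-in = ((9−3)/6)² = 1.000
te_HVAC install = (4 + 4·9 + 14)/6 = 54/6 = 9; σ²_HVAC install = ((14−4)/6)² = 2.778
te_Insulation = (10 + 4·13 + 22)/6 = 84/6 = 14; σ²_Insulation = ((22−10)/6)² = 4.000

Forward pass:
ES_Electrical rough-in = 0; EF_Electrical rough-in = 15
ES_Plumbing rough-in = 15; EF_Plumbing rough-in = 15+6 = 21
ES_HVAC install = 15; EF_HVAC install = 15+9 = 24
ES_Insulation = max(EF_Plumbing rough-in=21, EF_HVAC install=24) = 24; EF_Insulation = 24+14 = 38
Expected project duration μ = 38 hours. Critical path: Electrical rough-in → HVAC install → Insulation.

Variance along critical path = 1.778 + 2.778 + 4.000 = 8.556; σ = √8.556 = 2.925 hours.
Z = (42 − 38) / 2.925 = 1.368
P(T ≤ 42) = Φ(1.368) ≈ 0.914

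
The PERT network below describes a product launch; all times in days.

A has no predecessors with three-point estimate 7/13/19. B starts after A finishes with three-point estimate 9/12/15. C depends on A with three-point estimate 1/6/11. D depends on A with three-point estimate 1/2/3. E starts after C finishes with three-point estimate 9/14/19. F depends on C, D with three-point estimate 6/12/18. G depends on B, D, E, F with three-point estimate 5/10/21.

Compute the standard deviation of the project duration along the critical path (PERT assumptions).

te_A = (7 + 4·13 + 19)/6 = 78/6 = 13; σ²_A = ((19−7)/6)² = 4.000
te_B = (9 + 4·12 + 15)/6 = 72/6 = 12; σ²_B = ((15−9)/6)² = 1.000
te_C = (1 + 4·6 + 11)/6 = 36/6 = 6; σ²_C = ((11−1)/6)² = 2.778
te_D = (1 + 4·2 + 3)/6 = 12/6 = 2; σ²_D = ((3−1)/6)² = 0.111
te_E = (9 + 4·14 + 19)/6 = 84/6 = 14; σ²_E = ((19−9)/6)² = 2.778
te_F = (6 + 4·12 + 18)/6 = 72/6 = 12; σ²_F = ((18−6)/6)² = 4.000
te_G = (5 + 4·10 + 21)/6 = 66/6 = 11; σ²_G = ((21−5)/6)² = 7.111

Forward pass:
ES_A = 0; EF_A = 13
ES_B = 13; EF_B = 13+12 = 25
ES_C = 13; EF_C = 13+6 = 19
ES_D = 13; EF_D = 13+2 = 15
ES_E = 19; EF_E = 19+14 = 33
ES_F = max(EF_C=19, EF_D=15) = 19; EF_F = 19+12 = 31
ES_G = max(EF_B=25, EF_D=15, EF_E=33, EF_F=31) = 33; EF_G = 33+11 = 44
Expected project duration μ = 44 days. Critical path: A → C → E → G.

Variance along critical path = 4.000 + 2.778 + 2.778 + 7.111 = 16.667
σ = √16.667 = 4.082 days

4.08 days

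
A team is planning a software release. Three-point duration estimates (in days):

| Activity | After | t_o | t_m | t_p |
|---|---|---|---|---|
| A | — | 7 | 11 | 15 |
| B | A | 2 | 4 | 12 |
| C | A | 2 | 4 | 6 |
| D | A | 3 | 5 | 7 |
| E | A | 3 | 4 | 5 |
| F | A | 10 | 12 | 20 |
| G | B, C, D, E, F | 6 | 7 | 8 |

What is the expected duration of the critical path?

31 days

te_A = (7 + 4·11 + 15)/6 = 66/6 = 11
te_B = (2 + 4·4 + 12)/6 = 30/6 = 5
te_C = (2 + 4·4 + 6)/6 = 24/6 = 4
te_D = (3 + 4·5 + 7)/6 = 30/6 = 5
te_E = (3 + 4·4 + 5)/6 = 24/6 = 4
te_F = (10 + 4·12 + 20)/6 = 78/6 = 13
te_G = (6 + 4·7 + 8)/6 = 42/6 = 7

Forward pass:
ES_A = 0; EF_A = 11
ES_B = 11; EF_B = 11+5 = 16
ES_C = 11; EF_C = 11+4 = 15
ES_D = 11; EF_D = 11+5 = 16
ES_E = 11; EF_E = 11+4 = 15
ES_F = 11; EF_F = 11+13 = 24
ES_G = max(EF_B=16, EF_C=15, EF_D=16, EF_E=15, EF_F=24) = 24; EF_G = 24+7 = 31
Expected project duration μ = 31 days. Critical path: A → F → G.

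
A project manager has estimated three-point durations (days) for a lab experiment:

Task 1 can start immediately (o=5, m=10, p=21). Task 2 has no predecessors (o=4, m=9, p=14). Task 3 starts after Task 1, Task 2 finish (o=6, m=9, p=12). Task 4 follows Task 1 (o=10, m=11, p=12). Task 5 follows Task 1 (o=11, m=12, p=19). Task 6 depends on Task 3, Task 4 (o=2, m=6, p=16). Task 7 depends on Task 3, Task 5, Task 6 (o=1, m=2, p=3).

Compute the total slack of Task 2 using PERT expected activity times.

te_Task 1 = (5 + 4·10 + 21)/6 = 66/6 = 11
te_Task 2 = (4 + 4·9 + 14)/6 = 54/6 = 9
te_Task 3 = (6 + 4·9 + 12)/6 = 54/6 = 9
te_Task 4 = (10 + 4·11 + 12)/6 = 66/6 = 11
te_Task 5 = (11 + 4·12 + 19)/6 = 78/6 = 13
te_Task 6 = (2 + 4·6 + 16)/6 = 42/6 = 7
te_Task 7 = (1 + 4·2 + 3)/6 = 12/6 = 2

Forward pass:
ES_Task 1 = 0; EF_Task 1 = 11
ES_Task 2 = 0; EF_Task 2 = 9
ES_Task 3 = max(EF_Task 1=11, EF_Task 2=9) = 11; EF_Task 3 = 11+9 = 20
ES_Task 4 = 11; EF_Task 4 = 11+11 = 22
ES_Task 5 = 11; EF_Task 5 = 11+13 = 24
ES_Task 6 = max(EF_Task 3=20, EF_Task 4=22) = 22; EF_Task 6 = 22+7 = 29
ES_Task 7 = max(EF_Task 3=20, EF_Task 5=24, EF_Task 6=29) = 29; EF_Task 7 = 29+2 = 31
Expected project duration μ = 31 days. Critical path: Task 1 → Task 4 → Task 6 → Task 7.

Backward pass:
LF_Task 7 = 31; LS_Task 7 = 31−2 = 29
LF_Task 6 = LS_Task 7 = 29; LS_Task 6 = 29−7 = 22
LF_Task 5 = LS_Task 7 = 29; LS_Task 5 = 29−13 = 16
LF_Task 4 = LS_Task 6 = 22; LS_Task 4 = 22−11 = 11
LF_Task 3 = min(LS_Task 6=22, LS_Task 7=29) = 22; LS_Task 3 = 22−9 = 13
LF_Task 2 = LS_Task 3 = 13; LS_Task 2 = 13−9 = 4
LF_Task 1 = min(LS_Task 3=13, LS_Task 4=11, LS_Task 5=16) = 11; LS_Task 1 = 11−11 = 0
Slack_Task 2 = LS_Task 2 − ES_Task 2 = 4 − 0 = 4

4 days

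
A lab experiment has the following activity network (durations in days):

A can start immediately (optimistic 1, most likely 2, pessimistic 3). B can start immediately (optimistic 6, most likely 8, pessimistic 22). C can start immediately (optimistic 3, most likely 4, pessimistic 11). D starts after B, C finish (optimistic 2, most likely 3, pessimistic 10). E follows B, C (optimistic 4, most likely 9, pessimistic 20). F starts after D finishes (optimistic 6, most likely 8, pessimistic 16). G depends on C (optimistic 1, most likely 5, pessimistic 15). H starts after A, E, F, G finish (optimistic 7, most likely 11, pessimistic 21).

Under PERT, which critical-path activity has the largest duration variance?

B

te_A = (1 + 4·2 + 3)/6 = 12/6 = 2; σ²_A = ((3−1)/6)² = 0.111
te_B = (6 + 4·8 + 22)/6 = 60/6 = 10; σ²_B = ((22−6)/6)² = 7.111
te_C = (3 + 4·4 + 11)/6 = 30/6 = 5; σ²_C = ((11−3)/6)² = 1.778
te_D = (2 + 4·3 + 10)/6 = 24/6 = 4; σ²_D = ((10−2)/6)² = 1.778
te_E = (4 + 4·9 + 20)/6 = 60/6 = 10; σ²_E = ((20−4)/6)² = 7.111
te_F = (6 + 4·8 + 16)/6 = 54/6 = 9; σ²_F = ((16−6)/6)² = 2.778
te_G = (1 + 4·5 + 15)/6 = 36/6 = 6; σ²_G = ((15−1)/6)² = 5.444
te_H = (7 + 4·11 + 21)/6 = 72/6 = 12; σ²_H = ((21−7)/6)² = 5.444

Forward pass:
ES_A = 0; EF_A = 2
ES_B = 0; EF_B = 10
ES_C = 0; EF_C = 5
ES_D = max(EF_B=10, EF_C=5) = 10; EF_D = 10+4 = 14
ES_E = max(EF_B=10, EF_C=5) = 10; EF_E = 10+10 = 20
ES_F = 14; EF_F = 14+9 = 23
ES_G = 5; EF_G = 5+6 = 11
ES_H = max(EF_A=2, EF_E=20, EF_F=23, EF_G=11) = 23; EF_H = 23+12 = 35
Expected project duration μ = 35 days. Critical path: B → D → F → H.

Variances on critical path: σ²_B=7.111, σ²_D=1.778, σ²_F=2.778, σ²_H=5.444.
Largest is σ²_B = 7.111.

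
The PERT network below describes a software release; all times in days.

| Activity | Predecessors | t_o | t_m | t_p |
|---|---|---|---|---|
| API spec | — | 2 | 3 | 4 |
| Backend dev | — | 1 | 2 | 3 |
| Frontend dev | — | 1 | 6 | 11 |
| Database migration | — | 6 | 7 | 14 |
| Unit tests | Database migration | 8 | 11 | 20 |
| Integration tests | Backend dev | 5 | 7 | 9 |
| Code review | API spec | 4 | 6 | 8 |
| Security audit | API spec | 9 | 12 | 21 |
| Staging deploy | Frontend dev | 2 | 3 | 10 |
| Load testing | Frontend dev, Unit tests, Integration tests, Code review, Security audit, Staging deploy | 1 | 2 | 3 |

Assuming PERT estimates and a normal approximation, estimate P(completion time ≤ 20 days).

0.205

te_API spec = (2 + 4·3 + 4)/6 = 18/6 = 3; σ²_API spec = ((4−2)/6)² = 0.111
te_Backend dev = (1 + 4·2 + 3)/6 = 12/6 = 2; σ²_Backend dev = ((3−1)/6)² = 0.111
te_Frontend dev = (1 + 4·6 + 11)/6 = 36/6 = 6; σ²_Frontend dev = ((11−1)/6)² = 2.778
te_Database migration = (6 + 4·7 + 14)/6 = 48/6 = 8; σ²_Database migration = ((14−6)/6)² = 1.778
te_Unit tests = (8 + 4·11 + 20)/6 = 72/6 = 12; σ²_Unit tests = ((20−8)/6)² = 4.000
te_Integration tests = (5 + 4·7 + 9)/6 = 42/6 = 7; σ²_Integration tests = ((9−5)/6)² = 0.444
te_Code review = (4 + 4·6 + 8)/6 = 36/6 = 6; σ²_Code review = ((8−4)/6)² = 0.444
te_Security audit = (9 + 4·12 + 21)/6 = 78/6 = 13; σ²_Security audit = ((21−9)/6)² = 4.000
te_Staging deploy = (2 + 4·3 + 10)/6 = 24/6 = 4; σ²_Staging deploy = ((10−2)/6)² = 1.778
te_Load testing = (1 + 4·2 + 3)/6 = 12/6 = 2; σ²_Load testing = ((3−1)/6)² = 0.111

Forward pass:
ES_API spec = 0; EF_API spec = 3
ES_Backend dev = 0; EF_Backend dev = 2
ES_Frontend dev = 0; EF_Frontend dev = 6
ES_Database migration = 0; EF_Database migration = 8
ES_Unit tests = 8; EF_Unit tests = 8+12 = 20
ES_Integration tests = 2; EF_Integration tests = 2+7 = 9
ES_Code review = 3; EF_Code review = 3+6 = 9
ES_Security audit = 3; EF_Security audit = 3+13 = 16
ES_Staging deploy = 6; EF_Staging deploy = 6+4 = 10
ES_Load testing = max(EF_Frontend dev=6, EF_Unit tests=20, EF_Integration tests=9, EF_Code review=9, EF_Security audit=16, EF_Staging deploy=10) = 20; EF_Load testing = 20+2 = 22
Expected project duration μ = 22 days. Critical path: Database migration → Unit tests → Load testing.

Variance along critical path = 1.778 + 4.000 + 0.111 = 5.889; σ = √5.889 = 2.427 days.
Z = (20 − 22) / 2.427 = -0.824
P(T ≤ 20) = Φ(-0.824) ≈ 0.205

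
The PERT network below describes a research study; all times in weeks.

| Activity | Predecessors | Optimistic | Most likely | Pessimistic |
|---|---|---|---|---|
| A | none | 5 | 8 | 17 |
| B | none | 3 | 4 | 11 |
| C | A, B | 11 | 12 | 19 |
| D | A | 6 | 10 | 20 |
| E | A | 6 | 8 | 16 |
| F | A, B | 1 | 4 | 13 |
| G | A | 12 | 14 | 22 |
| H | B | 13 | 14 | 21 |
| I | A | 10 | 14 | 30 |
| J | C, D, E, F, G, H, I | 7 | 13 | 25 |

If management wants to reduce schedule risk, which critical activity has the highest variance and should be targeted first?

I

te_A = (5 + 4·8 + 17)/6 = 54/6 = 9; σ²_A = ((17−5)/6)² = 4.000
te_B = (3 + 4·4 + 11)/6 = 30/6 = 5; σ²_B = ((11−3)/6)² = 1.778
te_C = (11 + 4·12 + 19)/6 = 78/6 = 13; σ²_C = ((19−11)/6)² = 1.778
te_D = (6 + 4·10 + 20)/6 = 66/6 = 11; σ²_D = ((20−6)/6)² = 5.444
te_E = (6 + 4·8 + 16)/6 = 54/6 = 9; σ²_E = ((16−6)/6)² = 2.778
te_F = (1 + 4·4 + 13)/6 = 30/6 = 5; σ²_F = ((13−1)/6)² = 4.000
te_G = (12 + 4·14 + 22)/6 = 90/6 = 15; σ²_G = ((22−12)/6)² = 2.778
te_H = (13 + 4·14 + 21)/6 = 90/6 = 15; σ²_H = ((21−13)/6)² = 1.778
te_I = (10 + 4·14 + 30)/6 = 96/6 = 16; σ²_I = ((30−10)/6)² = 11.111
te_J = (7 + 4·13 + 25)/6 = 84/6 = 14; σ²_J = ((25−7)/6)² = 9.000

Forward pass:
ES_A = 0; EF_A = 9
ES_B = 0; EF_B = 5
ES_C = max(EF_A=9, EF_B=5) = 9; EF_C = 9+13 = 22
ES_D = 9; EF_D = 9+11 = 20
ES_E = 9; EF_E = 9+9 = 18
ES_F = max(EF_A=9, EF_B=5) = 9; EF_F = 9+5 = 14
ES_G = 9; EF_G = 9+15 = 24
ES_H = 5; EF_H = 5+15 = 20
ES_I = 9; EF_I = 9+16 = 25
ES_J = max(EF_C=22, EF_D=20, EF_E=18, EF_F=14, EF_G=24, EF_H=20, EF_I=25) = 25; EF_J = 25+14 = 39
Expected project duration μ = 39 weeks. Critical path: A → I → J.

Variances on critical path: σ²_A=4.000, σ²_I=11.111, σ²_J=9.000.
Largest is σ²_I = 11.111.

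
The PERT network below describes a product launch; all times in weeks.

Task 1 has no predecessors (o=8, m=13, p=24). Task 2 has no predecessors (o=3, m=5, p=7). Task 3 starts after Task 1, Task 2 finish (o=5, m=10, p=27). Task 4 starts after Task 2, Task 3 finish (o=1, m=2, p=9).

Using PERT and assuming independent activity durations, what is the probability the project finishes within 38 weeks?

te_Task 1 = (8 + 4·13 + 24)/6 = 84/6 = 14; σ²_Task 1 = ((24−8)/6)² = 7.111
te_Task 2 = (3 + 4·5 + 7)/6 = 30/6 = 5; σ²_Task 2 = ((7−3)/6)² = 0.444
te_Task 3 = (5 + 4·10 + 27)/6 = 72/6 = 12; σ²_Task 3 = ((27−5)/6)² = 13.444
te_Task 4 = (1 + 4·2 + 9)/6 = 18/6 = 3; σ²_Task 4 = ((9−1)/6)² = 1.778

Forward pass:
ES_Task 1 = 0; EF_Task 1 = 14
ES_Task 2 = 0; EF_Task 2 = 5
ES_Task 3 = max(EF_Task 1=14, EF_Task 2=5) = 14; EF_Task 3 = 14+12 = 26
ES_Task 4 = max(EF_Task 2=5, EF_Task 3=26) = 26; EF_Task 4 = 26+3 = 29
Expected project duration μ = 29 weeks. Critical path: Task 1 → Task 3 → Task 4.

Variance along critical path = 7.111 + 13.444 + 1.778 = 22.333; σ = √22.333 = 4.726 weeks.
Z = (38 − 29) / 4.726 = 1.904
P(T ≤ 38) = Φ(1.904) ≈ 0.972

0.972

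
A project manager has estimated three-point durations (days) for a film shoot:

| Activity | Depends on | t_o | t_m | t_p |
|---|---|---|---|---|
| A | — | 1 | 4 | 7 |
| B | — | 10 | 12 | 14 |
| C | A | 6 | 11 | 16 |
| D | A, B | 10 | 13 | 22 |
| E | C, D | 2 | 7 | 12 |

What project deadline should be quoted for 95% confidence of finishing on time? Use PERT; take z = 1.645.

37.4 days

te_A = (1 + 4·4 + 7)/6 = 24/6 = 4; σ²_A = ((7−1)/6)² = 1.000
te_B = (10 + 4·12 + 14)/6 = 72/6 = 12; σ²_B = ((14−10)/6)² = 0.444
te_C = (6 + 4·11 + 16)/6 = 66/6 = 11; σ²_C = ((16−6)/6)² = 2.778
te_D = (10 + 4·13 + 22)/6 = 84/6 = 14; σ²_D = ((22−10)/6)² = 4.000
te_E = (2 + 4·7 + 12)/6 = 42/6 = 7; σ²_E = ((12−2)/6)² = 2.778

Forward pass:
ES_A = 0; EF_A = 4
ES_B = 0; EF_B = 12
ES_C = 4; EF_C = 4+11 = 15
ES_D = max(EF_A=4, EF_B=12) = 12; EF_D = 12+14 = 26
ES_E = max(EF_C=15, EF_D=26) = 26; EF_E = 26+7 = 33
Expected project duration μ = 33 days. Critical path: B → D → E.

Variance along critical path = 0.444 + 4.000 + 2.778 = 7.222; σ = 2.687 days.
D = μ + z·σ = 33 + 1.645·2.687 = 37.4 days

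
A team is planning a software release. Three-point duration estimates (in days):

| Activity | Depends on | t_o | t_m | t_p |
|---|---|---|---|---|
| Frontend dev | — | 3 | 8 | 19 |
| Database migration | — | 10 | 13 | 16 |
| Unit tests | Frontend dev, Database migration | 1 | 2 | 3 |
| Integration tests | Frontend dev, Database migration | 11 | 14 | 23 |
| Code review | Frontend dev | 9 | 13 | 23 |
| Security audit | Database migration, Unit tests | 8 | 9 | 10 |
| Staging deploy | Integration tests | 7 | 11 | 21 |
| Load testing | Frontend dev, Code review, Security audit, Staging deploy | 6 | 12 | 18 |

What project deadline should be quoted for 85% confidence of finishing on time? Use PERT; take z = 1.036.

55.9 days

te_Frontend dev = (3 + 4·8 + 19)/6 = 54/6 = 9; σ²_Frontend dev = ((19−3)/6)² = 7.111
te_Database migration = (10 + 4·13 + 16)/6 = 78/6 = 13; σ²_Database migration = ((16−10)/6)² = 1.000
te_Unit tests = (1 + 4·2 + 3)/6 = 12/6 = 2; σ²_Unit tests = ((3−1)/6)² = 0.111
te_Integration tests = (11 + 4·14 + 23)/6 = 90/6 = 15; σ²_Integration tests = ((23−11)/6)² = 4.000
te_Code review = (9 + 4·13 + 23)/6 = 84/6 = 14; σ²_Code review = ((23−9)/6)² = 5.444
te_Security audit = (8 + 4·9 + 10)/6 = 54/6 = 9; σ²_Security audit = ((10−8)/6)² = 0.111
te_Staging deploy = (7 + 4·11 + 21)/6 = 72/6 = 12; σ²_Staging deploy = ((21−7)/6)² = 5.444
te_Load testing = (6 + 4·12 + 18)/6 = 72/6 = 12; σ²_Load testing = ((18−6)/6)² = 4.000

Forward pass:
ES_Frontend dev = 0; EF_Frontend dev = 9
ES_Database migration = 0; EF_Database migration = 13
ES_Unit tests = max(EF_Frontend dev=9, EF_Database migration=13) = 13; EF_Unit tests = 13+2 = 15
ES_Integration tests = max(EF_Frontend dev=9, EF_Database migration=13) = 13; EF_Integration tests = 13+15 = 28
ES_Code review = 9; EF_Code review = 9+14 = 23
ES_Security audit = max(EF_Database migration=13, EF_Unit tests=15) = 15; EF_Security audit = 15+9 = 24
ES_Staging deploy = 28; EF_Staging deploy = 28+12 = 40
ES_Load testing = max(EF_Frontend dev=9, EF_Code review=23, EF_Security audit=24, EF_Staging deploy=40) = 40; EF_Load testing = 40+12 = 52
Expected project duration μ = 52 days. Critical path: Database migration → Integration tests → Staging deploy → Load testing.

Variance along critical path = 1.000 + 4.000 + 5.444 + 4.000 = 14.444; σ = 3.801 days.
D = μ + z·σ = 52 + 1.036·3.801 = 55.9 days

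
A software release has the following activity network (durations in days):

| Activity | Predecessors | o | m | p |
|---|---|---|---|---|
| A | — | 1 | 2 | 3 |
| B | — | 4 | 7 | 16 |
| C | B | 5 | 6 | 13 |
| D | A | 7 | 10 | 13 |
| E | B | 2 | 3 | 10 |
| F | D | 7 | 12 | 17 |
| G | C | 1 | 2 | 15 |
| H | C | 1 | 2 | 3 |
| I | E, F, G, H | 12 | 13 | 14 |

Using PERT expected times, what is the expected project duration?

37 days

te_A = (1 + 4·2 + 3)/6 = 12/6 = 2
te_B = (4 + 4·7 + 16)/6 = 48/6 = 8
te_C = (5 + 4·6 + 13)/6 = 42/6 = 7
te_D = (7 + 4·10 + 13)/6 = 60/6 = 10
te_E = (2 + 4·3 + 10)/6 = 24/6 = 4
te_F = (7 + 4·12 + 17)/6 = 72/6 = 12
te_G = (1 + 4·2 + 15)/6 = 24/6 = 4
te_H = (1 + 4·2 + 3)/6 = 12/6 = 2
te_I = (12 + 4·13 + 14)/6 = 78/6 = 13

Forward pass:
ES_A = 0; EF_A = 2
ES_B = 0; EF_B = 8
ES_C = 8; EF_C = 8+7 = 15
ES_D = 2; EF_D = 2+10 = 12
ES_E = 8; EF_E = 8+4 = 12
ES_F = 12; EF_F = 12+12 = 24
ES_G = 15; EF_G = 15+4 = 19
ES_H = 15; EF_H = 15+2 = 17
ES_I = max(EF_E=12, EF_F=24, EF_G=19, EF_H=17) = 24; EF_I = 24+13 = 37
Expected project duration μ = 37 days. Critical path: A → D → F → I.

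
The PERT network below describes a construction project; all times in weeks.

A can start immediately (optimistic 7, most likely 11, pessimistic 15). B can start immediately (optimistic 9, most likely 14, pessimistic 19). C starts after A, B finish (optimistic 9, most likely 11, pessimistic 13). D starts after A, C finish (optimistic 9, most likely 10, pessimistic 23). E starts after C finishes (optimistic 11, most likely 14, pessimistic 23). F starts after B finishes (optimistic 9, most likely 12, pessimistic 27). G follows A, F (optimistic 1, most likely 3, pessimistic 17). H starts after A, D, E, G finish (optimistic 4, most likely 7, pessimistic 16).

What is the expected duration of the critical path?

te_A = (7 + 4·11 + 15)/6 = 66/6 = 11
te_B = (9 + 4·14 + 19)/6 = 84/6 = 14
te_C = (9 + 4·11 + 13)/6 = 66/6 = 11
te_D = (9 + 4·10 + 23)/6 = 72/6 = 12
te_E = (11 + 4·14 + 23)/6 = 90/6 = 15
te_F = (9 + 4·12 + 27)/6 = 84/6 = 14
te_G = (1 + 4·3 + 17)/6 = 30/6 = 5
te_H = (4 + 4·7 + 16)/6 = 48/6 = 8

Forward pass:
ES_A = 0; EF_A = 11
ES_B = 0; EF_B = 14
ES_C = max(EF_A=11, EF_B=14) = 14; EF_C = 14+11 = 25
ES_D = max(EF_A=11, EF_C=25) = 25; EF_D = 25+12 = 37
ES_E = 25; EF_E = 25+15 = 40
ES_F = 14; EF_F = 14+14 = 28
ES_G = max(EF_A=11, EF_F=28) = 28; EF_G = 28+5 = 33
ES_H = max(EF_A=11, EF_D=37, EF_E=40, EF_G=33) = 40; EF_H = 40+8 = 48
Expected project duration μ = 48 weeks. Critical path: B → C → E → H.

48 weeks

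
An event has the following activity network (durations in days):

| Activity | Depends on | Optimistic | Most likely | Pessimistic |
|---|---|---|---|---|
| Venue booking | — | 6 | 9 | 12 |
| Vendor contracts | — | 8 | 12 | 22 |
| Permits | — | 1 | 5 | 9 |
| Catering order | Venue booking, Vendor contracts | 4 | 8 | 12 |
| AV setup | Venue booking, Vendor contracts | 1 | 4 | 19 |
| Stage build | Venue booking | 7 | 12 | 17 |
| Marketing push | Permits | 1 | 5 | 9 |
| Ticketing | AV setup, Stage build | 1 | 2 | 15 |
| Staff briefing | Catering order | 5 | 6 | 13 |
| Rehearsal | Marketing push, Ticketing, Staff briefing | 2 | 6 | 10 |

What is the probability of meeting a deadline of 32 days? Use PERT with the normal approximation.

0.271

te_Venue booking = (6 + 4·9 + 12)/6 = 54/6 = 9; σ²_Venue booking = ((12−6)/6)² = 1.000
te_Vendor contracts = (8 + 4·12 + 22)/6 = 78/6 = 13; σ²_Vendor contracts = ((22−8)/6)² = 5.444
te_Permits = (1 + 4·5 + 9)/6 = 30/6 = 5; σ²_Permits = ((9−1)/6)² = 1.778
te_Catering order = (4 + 4·8 + 12)/6 = 48/6 = 8; σ²_Catering order = ((12−4)/6)² = 1.778
te_AV setup = (1 + 4·4 + 19)/6 = 36/6 = 6; σ²_AV setup = ((19−1)/6)² = 9.000
te_Stage build = (7 + 4·12 + 17)/6 = 72/6 = 12; σ²_Stage build = ((17−7)/6)² = 2.778
te_Marketing push = (1 + 4·5 + 9)/6 = 30/6 = 5; σ²_Marketing push = ((9−1)/6)² = 1.778
te_Ticketing = (1 + 4·2 + 15)/6 = 24/6 = 4; σ²_Ticketing = ((15−1)/6)² = 5.444
te_Staff briefing = (5 + 4·6 + 13)/6 = 42/6 = 7; σ²_Staff briefing = ((13−5)/6)² = 1.778
te_Rehearsal = (2 + 4·6 + 10)/6 = 36/6 = 6; σ²_Rehearsal = ((10−2)/6)² = 1.778

Forward pass:
ES_Venue booking = 0; EF_Venue booking = 9
ES_Vendor contracts = 0; EF_Vendor contracts = 13
ES_Permits = 0; EF_Permits = 5
ES_Catering order = max(EF_Venue booking=9, EF_Vendor contracts=13) = 13; EF_Catering order = 13+8 = 21
ES_AV setup = max(EF_Venue booking=9, EF_Vendor contracts=13) = 13; EF_AV setup = 13+6 = 19
ES_Stage build = 9; EF_Stage build = 9+12 = 21
ES_Marketing push = 5; EF_Marketing push = 5+5 = 10
ES_Ticketing = max(EF_AV setup=19, EF_Stage build=21) = 21; EF_Ticketing = 21+4 = 25
ES_Staff briefing = 21; EF_Staff briefing = 21+7 = 28
ES_Rehearsal = max(EF_Marketing push=10, EF_Ticketing=25, EF_Staff briefing=28) = 28; EF_Rehearsal = 28+6 = 34
Expected project duration μ = 34 days. Critical path: Vendor contracts → Catering order → Staff briefing → Rehearsal.

Variance along critical path = 5.444 + 1.778 + 1.778 + 1.778 = 10.778; σ = √10.778 = 3.283 days.
Z = (32 − 34) / 3.283 = -0.609
P(T ≤ 32) = Φ(-0.609) ≈ 0.271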